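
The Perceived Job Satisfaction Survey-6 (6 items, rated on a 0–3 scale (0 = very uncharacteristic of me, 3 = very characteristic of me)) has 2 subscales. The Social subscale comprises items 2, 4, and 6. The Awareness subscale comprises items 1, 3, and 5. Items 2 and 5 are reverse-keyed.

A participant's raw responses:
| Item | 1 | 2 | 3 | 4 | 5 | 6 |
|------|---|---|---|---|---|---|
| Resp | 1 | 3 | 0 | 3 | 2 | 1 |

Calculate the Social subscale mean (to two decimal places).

1.33

Social items: 2, 4, 6.
Of these, item 2 is reverse-keyed; on a 0–3 scale, reversed = 3 − raw.
  item 2: 3 − 3 = 0
  item 4: 3
  item 6: 1
Sum = 0 + 3 + 1 = 4
Mean = 4 / 3 = 1.33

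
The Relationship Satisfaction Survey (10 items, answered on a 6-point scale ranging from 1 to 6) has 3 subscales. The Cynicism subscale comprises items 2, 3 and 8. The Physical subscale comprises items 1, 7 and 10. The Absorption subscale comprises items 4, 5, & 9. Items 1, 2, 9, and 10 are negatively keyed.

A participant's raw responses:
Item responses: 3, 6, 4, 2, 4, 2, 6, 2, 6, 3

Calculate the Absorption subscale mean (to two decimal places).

2.33

Absorption items: 4, 5, 9.
Of these, item 9 is negatively keyed; reversed = (1+6) − raw = 7 − raw.
  item 4: 2
  item 5: 4
  item 9: 7 − 6 = 1
Sum = 2 + 4 + 1 = 7
Mean = 7 / 3 = 2.33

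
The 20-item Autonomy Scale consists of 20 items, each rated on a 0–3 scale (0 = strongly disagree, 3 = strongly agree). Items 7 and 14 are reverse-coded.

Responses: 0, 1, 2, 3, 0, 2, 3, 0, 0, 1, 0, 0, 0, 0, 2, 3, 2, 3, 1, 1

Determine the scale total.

Reversing items 7 & 14 with 3 − raw:
Total = 0 + 1 + 2 + 3 + 0 + 2 + (3−3) + 0 + 0 + 1 + 0 + 0 + 0 + (3−0) + 2 + 3 + 2 + 3 + 1 + 1
      = 0 + 1 + 2 + 3 + 0 + 2 + 0 + 0 + 0 + 1 + 0 + 0 + 0 + 3 + 2 + 3 + 2 + 3 + 1 + 1 = 24

24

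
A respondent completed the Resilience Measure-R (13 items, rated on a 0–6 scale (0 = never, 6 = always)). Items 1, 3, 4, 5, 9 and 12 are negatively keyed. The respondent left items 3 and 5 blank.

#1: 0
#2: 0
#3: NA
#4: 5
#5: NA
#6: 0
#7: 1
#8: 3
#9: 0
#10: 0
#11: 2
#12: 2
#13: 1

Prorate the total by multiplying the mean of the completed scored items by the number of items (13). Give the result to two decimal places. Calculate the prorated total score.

Reverse-coded (reversed = (0+6) − raw = 6 − raw):
  item 1: 6 − 0 = 6
  item 4: 6 − 5 = 1
  item 9: 6 − 0 = 6
  item 12: 6 − 2 = 4
Completed scored items (11 of 13): 6, 0, 1, 0, 1, 3, 6, 0, 2, 4, 1; sum = 24.
Person mean = 24 / 11 ≈ 2.1818
Prorated total = (24 / 11) × 13 = 28.36 (to 2 dp)

28.36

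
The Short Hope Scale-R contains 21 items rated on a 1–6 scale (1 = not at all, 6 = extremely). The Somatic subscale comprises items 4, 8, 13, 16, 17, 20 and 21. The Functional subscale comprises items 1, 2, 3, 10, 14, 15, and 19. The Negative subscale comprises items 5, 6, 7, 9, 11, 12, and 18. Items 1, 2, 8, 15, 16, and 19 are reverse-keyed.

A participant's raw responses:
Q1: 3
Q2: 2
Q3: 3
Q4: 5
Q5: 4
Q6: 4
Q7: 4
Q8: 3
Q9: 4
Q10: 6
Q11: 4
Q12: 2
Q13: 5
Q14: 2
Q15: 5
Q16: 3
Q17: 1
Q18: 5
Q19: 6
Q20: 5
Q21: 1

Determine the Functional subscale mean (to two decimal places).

Functional items: 1, 2, 3, 10, 14, 15, 19.
Of these, items 1, 2, 15 and 19 are reverse-keyed; on a 1–6 scale, reversed = 7 − raw.
  item 1: 7 − 3 = 4
  item 2: 7 − 2 = 5
  item 3: 3
  item 10: 6
  item 14: 2
  item 15: 7 − 5 = 2
  item 19: 7 − 6 = 1
Sum = 4 + 5 + 3 + 6 + 2 + 2 + 1 = 23
Mean = 23 / 7 = 3.29

3.29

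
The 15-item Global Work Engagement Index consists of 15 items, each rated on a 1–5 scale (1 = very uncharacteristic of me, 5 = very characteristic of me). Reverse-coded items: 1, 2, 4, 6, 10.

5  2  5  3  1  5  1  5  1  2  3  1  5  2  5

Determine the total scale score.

42

Apply reverse scoring (reverse-coded value = 6 − response):
  item 1: 6 − 5 = 1
  item 2: 6 − 2 = 4
  item 4: 6 − 3 = 3
  item 6: 6 − 5 = 1
  item 10: 6 − 2 = 4
Scored items: 1, 4, 5, 3, 1, 1, 1, 5, 1, 4, 3, 1, 5, 2, 5
Total = 1 + 4 + 5 + 3 + 1 + 1 + 1 + 5 + 1 + 4 + 3 + 1 + 5 + 2 + 5 = 42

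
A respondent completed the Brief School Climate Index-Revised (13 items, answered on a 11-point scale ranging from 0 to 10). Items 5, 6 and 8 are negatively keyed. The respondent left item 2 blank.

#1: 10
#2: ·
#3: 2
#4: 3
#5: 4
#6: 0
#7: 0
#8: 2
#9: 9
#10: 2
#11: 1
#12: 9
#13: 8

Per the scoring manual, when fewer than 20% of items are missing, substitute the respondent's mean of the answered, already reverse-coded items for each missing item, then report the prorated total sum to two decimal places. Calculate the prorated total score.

73.67

Reverse-coded (reverse-coded value = 10 − response):
  item 5: 10 − 4 = 6
  item 6: 10 − 0 = 10
  item 8: 10 − 2 = 8
Completed scored items (12 of 13): 10, 2, 3, 6, 10, 0, 8, 9, 2, 1, 9, 8; sum = 68.
Person mean = 68 / 12 ≈ 5.6667
Prorated total = (68 / 12) × 13 = 73.67 (to 2 dp)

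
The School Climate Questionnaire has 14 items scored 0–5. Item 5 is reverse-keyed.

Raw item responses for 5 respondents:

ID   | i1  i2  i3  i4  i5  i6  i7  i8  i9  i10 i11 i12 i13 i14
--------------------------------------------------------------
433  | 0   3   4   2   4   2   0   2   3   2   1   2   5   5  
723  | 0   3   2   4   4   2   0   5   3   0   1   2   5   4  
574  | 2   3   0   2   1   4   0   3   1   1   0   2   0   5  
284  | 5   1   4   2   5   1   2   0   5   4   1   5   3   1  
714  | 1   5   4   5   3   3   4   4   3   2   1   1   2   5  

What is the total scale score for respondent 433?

Respondent 433 raw: 0, 3, 4, 2, 4, 2, 0, 2, 3, 2, 1, 2, 5, 5.
Reverse-coded (on a 0–5 scale, reversed = 5 − raw):
  item 1: 0
  item 2: 3
  item 3: 4
  item 4: 2
  item 5: 5 − 4 = 1
  item 6: 2
  item 7: 0
  item 8: 2
  item 9: 3
  item 10: 2
  item 11: 1
  item 12: 2
  item 13: 5
  item 14: 5
Sum = 0 + 3 + 4 + 2 + 1 + 2 + 0 + 2 + 3 + 2 + 1 + 2 + 5 + 5 = 32

32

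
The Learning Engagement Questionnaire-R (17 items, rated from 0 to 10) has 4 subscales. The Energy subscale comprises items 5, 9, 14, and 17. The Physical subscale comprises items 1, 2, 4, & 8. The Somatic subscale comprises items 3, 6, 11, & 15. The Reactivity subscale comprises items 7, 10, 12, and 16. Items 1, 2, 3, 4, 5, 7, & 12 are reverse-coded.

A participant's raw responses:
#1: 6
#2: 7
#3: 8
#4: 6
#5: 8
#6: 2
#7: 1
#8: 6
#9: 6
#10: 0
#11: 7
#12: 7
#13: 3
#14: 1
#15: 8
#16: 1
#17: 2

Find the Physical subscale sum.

Physical items: 1, 2, 4, 8.
Of these, items 1, 2, and 4 are reverse-coded; on a 0–10 scale, reversed = 10 − raw.
  item 1: 10 − 6 = 4
  item 2: 10 − 7 = 3
  item 4: 10 − 6 = 4
  item 8: 6
Sum = 4 + 3 + 4 + 6 = 17

17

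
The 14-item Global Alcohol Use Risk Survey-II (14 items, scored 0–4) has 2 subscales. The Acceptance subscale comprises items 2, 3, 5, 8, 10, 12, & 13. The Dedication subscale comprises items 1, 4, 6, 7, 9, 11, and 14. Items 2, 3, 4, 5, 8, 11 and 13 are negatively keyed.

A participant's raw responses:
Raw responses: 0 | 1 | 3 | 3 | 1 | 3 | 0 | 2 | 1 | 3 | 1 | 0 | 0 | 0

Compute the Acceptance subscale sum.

Acceptance items: 2, 3, 5, 8, 10, 12, 13.
Of these, items 2, 3, 5, 8 and 13 are negatively keyed; on a 0–4 scale, reversed = 4 − raw.
  item 2: 4 − 1 = 3
  item 3: 4 − 3 = 1
  item 5: 4 − 1 = 3
  item 8: 4 − 2 = 2
  item 10: 3
  item 12: 0
  item 13: 4 − 0 = 4
Sum = 3 + 1 + 3 + 2 + 3 + 0 + 4 = 16

16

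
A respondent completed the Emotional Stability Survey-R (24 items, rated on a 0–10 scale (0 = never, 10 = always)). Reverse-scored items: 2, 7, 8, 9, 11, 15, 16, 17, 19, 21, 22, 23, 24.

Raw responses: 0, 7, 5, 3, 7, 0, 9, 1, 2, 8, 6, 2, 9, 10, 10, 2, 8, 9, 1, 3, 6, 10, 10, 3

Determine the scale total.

111

Reverse-scored items use 10 − raw:
  item 2: 10 − 7 = 3
  item 7: 10 − 9 = 1
  item 8: 10 − 1 = 9
  item 9: 10 − 2 = 8
  item 11: 10 − 6 = 4
  item 15: 10 − 10 = 0
  item 16: 10 − 2 = 8
  item 17: 10 − 8 = 2
  item 19: 10 − 1 = 9
  item 21: 10 − 6 = 4
  item 22: 10 − 10 = 0
  item 23: 10 − 10 = 0
  item 24: 10 − 3 = 7
Scored items: 0, 3, 5, 3, 7, 0, 1, 9, 8, 8, 4, 2, 9, 10, 0, 8, 2, 9, 9, 3, 4, 0, 0, 7
Total = 0 + 3 + 5 + 3 + 7 + 0 + 1 + 9 + 8 + 8 + 4 + 2 + 9 + 10 + 0 + 8 + 2 + 9 + 9 + 3 + 4 + 0 + 0 + 7 = 111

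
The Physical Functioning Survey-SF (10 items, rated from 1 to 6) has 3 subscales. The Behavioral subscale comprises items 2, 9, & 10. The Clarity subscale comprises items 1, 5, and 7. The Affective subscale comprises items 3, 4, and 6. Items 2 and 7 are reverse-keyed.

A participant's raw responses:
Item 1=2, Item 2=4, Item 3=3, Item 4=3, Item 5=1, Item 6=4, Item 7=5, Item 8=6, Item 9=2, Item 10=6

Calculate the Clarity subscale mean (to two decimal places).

1.67

Clarity items: 1, 5, 7.
Of these, item 7 is reverse-keyed; reversed = (1+6) − raw = 7 − raw.
  item 1: 2
  item 5: 1
  item 7: 7 − 5 = 2
Sum = 2 + 1 + 2 = 5
Mean = 5 / 3 = 1.67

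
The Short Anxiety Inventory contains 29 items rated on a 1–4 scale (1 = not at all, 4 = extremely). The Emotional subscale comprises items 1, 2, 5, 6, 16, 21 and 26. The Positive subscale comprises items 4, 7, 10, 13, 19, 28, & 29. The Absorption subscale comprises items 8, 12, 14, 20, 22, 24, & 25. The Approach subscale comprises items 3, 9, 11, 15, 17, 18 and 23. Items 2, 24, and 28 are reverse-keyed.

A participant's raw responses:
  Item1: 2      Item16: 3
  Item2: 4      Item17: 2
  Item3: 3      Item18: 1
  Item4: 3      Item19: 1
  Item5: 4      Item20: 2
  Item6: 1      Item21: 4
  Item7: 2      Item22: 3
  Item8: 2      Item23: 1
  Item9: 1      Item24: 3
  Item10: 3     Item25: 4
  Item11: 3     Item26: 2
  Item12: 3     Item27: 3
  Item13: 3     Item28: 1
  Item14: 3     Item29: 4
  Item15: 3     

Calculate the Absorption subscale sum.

19

Absorption items: 8, 12, 14, 20, 22, 24, 25.
Of these, item 24 is reverse-keyed; reverse-coded value = 5 − response.
  item 8: 2
  item 12: 3
  item 14: 3
  item 20: 2
  item 22: 3
  item 24: 5 − 3 = 2
  item 25: 4
Sum = 2 + 3 + 3 + 2 + 3 + 2 + 4 = 19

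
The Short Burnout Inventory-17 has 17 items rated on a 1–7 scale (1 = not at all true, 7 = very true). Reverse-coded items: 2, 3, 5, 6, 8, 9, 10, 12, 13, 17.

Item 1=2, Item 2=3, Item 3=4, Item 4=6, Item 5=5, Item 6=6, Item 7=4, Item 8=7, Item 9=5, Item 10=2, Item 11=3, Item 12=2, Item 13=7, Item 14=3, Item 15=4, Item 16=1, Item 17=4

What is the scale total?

Reverse-coded items (reversed = (1+7) − raw = 8 − raw):
  item 2: 8 − 3 = 5
  item 3: 8 − 4 = 4
  item 5: 8 − 5 = 3
  item 6: 8 − 6 = 2
  item 8: 8 − 7 = 1
  item 9: 8 − 5 = 3
  item 10: 8 − 2 = 6
  item 12: 8 − 2 = 6
  item 13: 8 − 7 = 1
  item 17: 8 − 4 = 4
After reverse-coding: 2, 5, 4, 6, 3, 2, 4, 1, 3, 6, 3, 6, 1, 3, 4, 1, 4
Total = 2 + 5 + 4 + 6 + 3 + 2 + 4 + 1 + 3 + 6 + 3 + 6 + 1 + 3 + 4 + 1 + 4 = 58

58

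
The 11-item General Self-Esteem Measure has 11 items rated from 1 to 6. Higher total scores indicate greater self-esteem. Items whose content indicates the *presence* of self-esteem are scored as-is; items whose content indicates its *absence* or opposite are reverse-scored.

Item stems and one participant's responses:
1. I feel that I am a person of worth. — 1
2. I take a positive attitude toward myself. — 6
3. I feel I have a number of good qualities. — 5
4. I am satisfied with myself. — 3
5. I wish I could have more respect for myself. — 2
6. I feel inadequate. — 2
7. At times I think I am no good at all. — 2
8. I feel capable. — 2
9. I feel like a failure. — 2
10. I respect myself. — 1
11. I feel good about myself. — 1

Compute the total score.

Items 5, 6, 7, 9 describe the absence/opposite of self-esteem → reverse-score.
reverse-coded value = 7 − response.
  item 1: 1
  item 2: 6
  item 3: 5
  item 4: 3
  item 5: 7 − 2 = 5
  item 6: 7 − 2 = 5
  item 7: 7 − 2 = 5
  item 8: 2
  item 9: 7 − 2 = 5
  item 10: 1
  item 11: 1
Total = 1 + 6 + 5 + 3 + 5 + 5 + 5 + 2 + 5 + 1 + 1 = 39

39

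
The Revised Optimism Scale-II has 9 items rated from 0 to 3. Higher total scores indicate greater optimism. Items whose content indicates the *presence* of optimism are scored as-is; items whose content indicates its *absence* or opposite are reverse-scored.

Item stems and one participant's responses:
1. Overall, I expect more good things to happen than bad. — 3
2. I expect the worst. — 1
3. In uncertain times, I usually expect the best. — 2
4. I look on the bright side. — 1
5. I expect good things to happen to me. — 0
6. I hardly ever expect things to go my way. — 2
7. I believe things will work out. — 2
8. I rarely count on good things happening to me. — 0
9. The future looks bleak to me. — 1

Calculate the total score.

Items 2, 6, 8, 9 describe the absence/opposite of optimism → reverse-score.
reversed = (0+3) − raw = 3 − raw.
  item 1: 3
  item 2: 3 − 1 = 2
  item 3: 2
  item 4: 1
  item 5: 0
  item 6: 3 − 2 = 1
  item 7: 2
  item 8: 3 − 0 = 3
  item 9: 3 − 1 = 2
Total = 3 + 2 + 2 + 1 + 0 + 1 + 2 + 3 + 2 = 16

16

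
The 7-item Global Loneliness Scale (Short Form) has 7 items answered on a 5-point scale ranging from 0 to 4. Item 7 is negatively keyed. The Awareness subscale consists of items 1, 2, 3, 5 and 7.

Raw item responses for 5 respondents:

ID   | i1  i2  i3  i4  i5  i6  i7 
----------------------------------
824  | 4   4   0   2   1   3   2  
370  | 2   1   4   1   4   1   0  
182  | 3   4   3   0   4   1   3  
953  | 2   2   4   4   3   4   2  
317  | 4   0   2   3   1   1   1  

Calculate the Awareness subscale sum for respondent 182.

Respondent 182 raw: 3, 4, 3, 0, 4, 1, 3.
Awareness items: 1, 2, 3, 5, 7.
Reverse-coded (on a 0–4 scale, reversed = 4 − raw):
  item 1: 3
  item 2: 4
  item 3: 3
  item 5: 4
  item 7: 4 − 3 = 1
Sum = 3 + 4 + 3 + 4 + 1 = 15

15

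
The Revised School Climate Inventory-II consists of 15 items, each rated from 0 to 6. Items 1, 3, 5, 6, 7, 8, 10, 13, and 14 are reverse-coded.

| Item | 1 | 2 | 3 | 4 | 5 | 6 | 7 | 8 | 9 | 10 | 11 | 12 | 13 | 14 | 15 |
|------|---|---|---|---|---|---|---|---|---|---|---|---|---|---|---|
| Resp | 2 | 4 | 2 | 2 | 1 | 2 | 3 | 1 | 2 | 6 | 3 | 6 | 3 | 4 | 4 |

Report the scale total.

Reverse-coded items (reverse-coded value = 6 − response):
  item 1: 6 − 2 = 4
  item 3: 6 − 2 = 4
  item 5: 6 − 1 = 5
  item 6: 6 − 2 = 4
  item 7: 6 − 3 = 3
  item 8: 6 − 1 = 5
  item 10: 6 − 6 = 0
  item 13: 6 − 3 = 3
  item 14: 6 − 4 = 2
After reverse-coding: 4, 4, 4, 2, 5, 4, 3, 5, 2, 0, 3, 6, 3, 2, 4
Total = 4 + 4 + 4 + 2 + 5 + 4 + 3 + 5 + 2 + 0 + 3 + 6 + 3 + 2 + 4 = 51

51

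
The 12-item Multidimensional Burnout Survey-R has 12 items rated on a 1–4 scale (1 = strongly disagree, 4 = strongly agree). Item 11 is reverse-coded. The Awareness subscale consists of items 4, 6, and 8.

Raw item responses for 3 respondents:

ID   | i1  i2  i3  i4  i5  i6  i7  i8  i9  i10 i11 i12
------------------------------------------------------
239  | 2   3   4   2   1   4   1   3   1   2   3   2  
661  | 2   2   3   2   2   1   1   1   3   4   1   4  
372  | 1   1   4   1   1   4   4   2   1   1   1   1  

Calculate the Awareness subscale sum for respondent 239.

9

Respondent 239 raw: 2, 3, 4, 2, 1, 4, 1, 3, 1, 2, 3, 2.
Awareness items: 4, 6, 8.
Reverse-coded (on a 1–4 scale, reversed = 5 − raw):
  item 4: 2
  item 6: 4
  item 8: 3
Sum = 2 + 4 + 3 = 9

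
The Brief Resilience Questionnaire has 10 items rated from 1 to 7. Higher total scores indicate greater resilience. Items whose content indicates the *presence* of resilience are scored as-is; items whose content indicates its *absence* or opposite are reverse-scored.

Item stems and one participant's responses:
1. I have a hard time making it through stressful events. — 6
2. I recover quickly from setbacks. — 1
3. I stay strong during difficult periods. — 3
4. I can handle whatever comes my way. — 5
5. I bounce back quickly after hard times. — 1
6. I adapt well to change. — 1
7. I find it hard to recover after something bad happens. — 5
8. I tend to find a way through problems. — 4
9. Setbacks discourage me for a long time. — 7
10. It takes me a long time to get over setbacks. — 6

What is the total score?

Items 1, 7, 9, 10 describe the absence/opposite of resilience → reverse-score.
reverse-coded value = 8 − response.
  item 1: 8 − 6 = 2
  item 2: 1
  item 3: 3
  item 4: 5
  item 5: 1
  item 6: 1
  item 7: 8 − 5 = 3
  item 8: 4
  item 9: 8 − 7 = 1
  item 10: 8 − 6 = 2
Total = 2 + 1 + 3 + 5 + 1 + 1 + 3 + 4 + 1 + 2 = 23

23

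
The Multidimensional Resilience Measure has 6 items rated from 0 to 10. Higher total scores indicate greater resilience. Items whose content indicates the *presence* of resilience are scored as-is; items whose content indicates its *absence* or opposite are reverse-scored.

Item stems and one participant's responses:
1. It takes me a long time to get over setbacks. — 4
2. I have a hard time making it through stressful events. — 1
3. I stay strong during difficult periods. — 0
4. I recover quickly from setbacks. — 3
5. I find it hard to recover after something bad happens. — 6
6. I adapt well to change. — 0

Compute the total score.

Items 1, 2, 5 describe the absence/opposite of resilience → reverse-score.
reverse-coded value = 10 − response.
  item 1: 10 − 4 = 6
  item 2: 10 − 1 = 9
  item 3: 0
  item 4: 3
  item 5: 10 − 6 = 4
  item 6: 0
Total = 6 + 9 + 0 + 3 + 4 + 0 = 22

22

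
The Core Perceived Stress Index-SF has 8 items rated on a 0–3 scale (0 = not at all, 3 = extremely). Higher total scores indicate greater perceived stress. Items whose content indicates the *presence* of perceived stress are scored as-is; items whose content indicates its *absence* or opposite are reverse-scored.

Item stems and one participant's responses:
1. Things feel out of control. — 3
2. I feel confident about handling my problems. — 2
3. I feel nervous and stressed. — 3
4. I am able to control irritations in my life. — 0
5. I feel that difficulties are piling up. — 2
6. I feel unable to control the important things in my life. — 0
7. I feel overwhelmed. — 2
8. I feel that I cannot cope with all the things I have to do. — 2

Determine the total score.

16

Items 2, 4 describe the absence/opposite of perceived stress → reverse-score.
reversed = (0+3) − raw = 3 − raw.
  item 1: 3
  item 2: 3 − 2 = 1
  item 3: 3
  item 4: 3 − 0 = 3
  item 5: 2
  item 6: 0
  item 7: 2
  item 8: 2
Total = 3 + 1 + 3 + 3 + 2 + 0 + 2 + 2 = 16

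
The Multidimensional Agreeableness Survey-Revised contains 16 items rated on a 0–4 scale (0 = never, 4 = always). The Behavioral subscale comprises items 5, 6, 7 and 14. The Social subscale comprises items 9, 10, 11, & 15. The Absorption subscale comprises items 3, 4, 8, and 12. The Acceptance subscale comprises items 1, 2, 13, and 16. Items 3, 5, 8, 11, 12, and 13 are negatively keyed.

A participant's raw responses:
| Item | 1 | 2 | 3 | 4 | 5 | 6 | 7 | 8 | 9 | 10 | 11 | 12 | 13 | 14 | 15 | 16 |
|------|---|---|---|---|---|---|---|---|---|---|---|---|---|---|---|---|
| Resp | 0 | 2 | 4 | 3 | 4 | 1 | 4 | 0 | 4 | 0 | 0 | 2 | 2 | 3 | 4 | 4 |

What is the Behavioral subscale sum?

Behavioral items: 5, 6, 7, 14.
Of these, item 5 is negatively keyed; reversed = (0+4) − raw = 4 − raw.
  item 5: 4 − 4 = 0
  item 6: 1
  item 7: 4
  item 14: 3
Sum = 0 + 1 + 4 + 3 = 8

8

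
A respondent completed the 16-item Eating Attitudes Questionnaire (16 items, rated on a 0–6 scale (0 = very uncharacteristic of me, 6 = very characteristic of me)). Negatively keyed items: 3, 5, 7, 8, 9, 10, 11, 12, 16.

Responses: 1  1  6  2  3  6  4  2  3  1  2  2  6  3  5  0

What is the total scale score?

Reversing items 3, 5, 7, 8, 9, 10, 11, 12 and 16 with 6 − raw:
Total = 1 + 1 + (6−6) + 2 + (6−3) + 6 + (6−4) + (6−2) + (6−3) + (6−1) + (6−2) + (6−2) + 6 + 3 + 5 + (6−0)
      = 1 + 1 + 0 + 2 + 3 + 6 + 2 + 4 + 3 + 5 + 4 + 4 + 6 + 3 + 5 + 6 = 55

55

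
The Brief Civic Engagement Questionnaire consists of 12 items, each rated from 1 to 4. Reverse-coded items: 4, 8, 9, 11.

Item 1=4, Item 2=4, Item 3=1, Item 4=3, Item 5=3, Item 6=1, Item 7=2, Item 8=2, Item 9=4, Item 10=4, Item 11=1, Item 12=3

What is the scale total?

Raw sum = 32. Reverse-coded items: 4, 8, 9, 11; their raw sum = 10.
Each reversal replaces raw with 5 − raw, changing the total by 5 − 2·raw per item.
Total = 32 + 4·5 − 2·10 = 32 + 20 − 20 = 32

32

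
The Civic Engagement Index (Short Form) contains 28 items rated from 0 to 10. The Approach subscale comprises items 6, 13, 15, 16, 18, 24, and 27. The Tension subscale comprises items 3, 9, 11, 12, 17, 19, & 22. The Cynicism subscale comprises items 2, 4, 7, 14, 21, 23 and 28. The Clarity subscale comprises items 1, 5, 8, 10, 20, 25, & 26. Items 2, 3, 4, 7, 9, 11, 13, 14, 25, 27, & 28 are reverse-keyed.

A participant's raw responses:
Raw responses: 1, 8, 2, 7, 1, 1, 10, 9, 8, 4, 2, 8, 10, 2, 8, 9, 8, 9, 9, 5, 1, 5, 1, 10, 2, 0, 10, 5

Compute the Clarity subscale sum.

Clarity items: 1, 5, 8, 10, 20, 25, 26.
Of these, item 25 is reverse-keyed; on a 0–10 scale, reversed = 10 − raw.
  item 1: 1
  item 5: 1
  item 8: 9
  item 10: 4
  item 20: 5
  item 25: 10 − 2 = 8
  item 26: 0
Sum = 1 + 1 + 9 + 4 + 5 + 8 + 0 = 28

28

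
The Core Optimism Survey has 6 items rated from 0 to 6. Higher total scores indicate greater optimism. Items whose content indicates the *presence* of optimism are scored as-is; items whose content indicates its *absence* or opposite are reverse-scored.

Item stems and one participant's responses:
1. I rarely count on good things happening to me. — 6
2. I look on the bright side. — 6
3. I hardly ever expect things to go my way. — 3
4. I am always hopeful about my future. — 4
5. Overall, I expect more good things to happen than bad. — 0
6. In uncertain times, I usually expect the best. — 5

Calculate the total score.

Items 1, 3 describe the absence/opposite of optimism → reverse-score.
reversed = (0+6) − raw = 6 − raw.
  item 1: 6 − 6 = 0
  item 2: 6
  item 3: 6 − 3 = 3
  item 4: 4
  item 5: 0
  item 6: 5
Total = 0 + 6 + 3 + 4 + 0 + 5 = 18

18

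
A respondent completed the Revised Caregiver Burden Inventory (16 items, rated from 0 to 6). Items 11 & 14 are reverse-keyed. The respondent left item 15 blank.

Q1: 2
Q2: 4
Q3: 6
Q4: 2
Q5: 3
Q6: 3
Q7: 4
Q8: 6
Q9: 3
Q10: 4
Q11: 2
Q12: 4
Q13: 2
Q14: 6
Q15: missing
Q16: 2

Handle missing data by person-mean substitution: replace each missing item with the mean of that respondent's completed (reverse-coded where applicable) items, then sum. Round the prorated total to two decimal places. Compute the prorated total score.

Reverse-coded (reversed = (0+6) − raw = 6 − raw):
  item 11: 6 − 2 = 4
  item 14: 6 − 6 = 0
Completed scored items (15 of 16): 2, 4, 6, 2, 3, 3, 4, 6, 3, 4, 4, 4, 2, 0, 2; sum = 49.
Person mean = 49 / 15 ≈ 3.2667
Prorated total = (49 / 15) × 16 = 52.27 (to 2 dp)

52.27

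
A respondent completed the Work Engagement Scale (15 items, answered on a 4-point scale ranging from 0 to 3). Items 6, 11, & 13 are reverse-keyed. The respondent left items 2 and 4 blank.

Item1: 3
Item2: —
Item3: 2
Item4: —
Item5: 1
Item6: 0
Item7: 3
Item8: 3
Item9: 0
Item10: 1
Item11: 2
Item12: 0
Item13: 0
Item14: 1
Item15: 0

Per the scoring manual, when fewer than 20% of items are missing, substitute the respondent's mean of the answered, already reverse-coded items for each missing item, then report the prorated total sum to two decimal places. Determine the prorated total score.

Reverse-coded (reverse-coded value = 3 − response):
  item 6: 3 − 0 = 3
  item 11: 3 − 2 = 1
  item 13: 3 − 0 = 3
Completed scored items (13 of 15): 3, 2, 1, 3, 3, 3, 0, 1, 1, 0, 3, 1, 0; sum = 21.
Person mean = 21 / 13 ≈ 1.6154
Prorated total = (21 / 13) × 15 = 24.23 (to 2 dp)

24.23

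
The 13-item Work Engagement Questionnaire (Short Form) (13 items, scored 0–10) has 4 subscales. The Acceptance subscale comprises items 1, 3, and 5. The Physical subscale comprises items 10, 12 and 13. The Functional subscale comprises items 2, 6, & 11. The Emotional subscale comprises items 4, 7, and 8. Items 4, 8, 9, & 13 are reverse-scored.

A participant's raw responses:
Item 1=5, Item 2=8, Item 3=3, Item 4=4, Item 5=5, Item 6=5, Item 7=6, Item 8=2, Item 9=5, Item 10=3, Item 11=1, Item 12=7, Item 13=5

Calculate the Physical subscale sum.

Physical items: 10, 12, 13.
Of these, item 13 is reverse-scored; reverse-coded value = 10 − response.
  item 10: 3
  item 12: 7
  item 13: 10 − 5 = 5
Sum = 3 + 7 + 5 = 15

15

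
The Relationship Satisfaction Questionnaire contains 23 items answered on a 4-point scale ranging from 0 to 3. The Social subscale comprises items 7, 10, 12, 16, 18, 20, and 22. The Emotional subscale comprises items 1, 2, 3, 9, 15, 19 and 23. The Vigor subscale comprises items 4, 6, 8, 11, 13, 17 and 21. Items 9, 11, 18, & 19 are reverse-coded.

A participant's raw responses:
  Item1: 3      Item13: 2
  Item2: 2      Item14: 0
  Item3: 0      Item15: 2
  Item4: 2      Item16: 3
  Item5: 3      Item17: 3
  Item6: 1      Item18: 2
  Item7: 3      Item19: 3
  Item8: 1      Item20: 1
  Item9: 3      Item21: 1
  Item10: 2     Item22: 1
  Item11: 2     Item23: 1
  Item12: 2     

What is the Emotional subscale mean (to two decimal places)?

Emotional items: 1, 2, 3, 9, 15, 19, 23.
Of these, items 9 and 19 are reverse-coded; on a 0–3 scale, reversed = 3 − raw.
  item 1: 3
  item 2: 2
  item 3: 0
  item 9: 3 − 3 = 0
  item 15: 2
  item 19: 3 − 3 = 0
  item 23: 1
Sum = 3 + 2 + 0 + 0 + 2 + 0 + 1 = 8
Mean = 8 / 7 = 1.14

1.14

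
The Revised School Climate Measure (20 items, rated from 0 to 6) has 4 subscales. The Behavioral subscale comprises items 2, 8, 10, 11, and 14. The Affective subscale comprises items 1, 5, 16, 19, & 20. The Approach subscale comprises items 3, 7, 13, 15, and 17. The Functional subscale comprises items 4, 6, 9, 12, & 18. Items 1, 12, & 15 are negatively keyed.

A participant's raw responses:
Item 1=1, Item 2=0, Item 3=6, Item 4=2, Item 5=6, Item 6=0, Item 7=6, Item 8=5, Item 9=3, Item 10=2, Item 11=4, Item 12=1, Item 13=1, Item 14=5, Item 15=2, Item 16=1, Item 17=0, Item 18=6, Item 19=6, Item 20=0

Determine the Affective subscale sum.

Affective items: 1, 5, 16, 19, 20.
Of these, item 1 is negatively keyed; on a 0–6 scale, reversed = 6 − raw.
  item 1: 6 − 1 = 5
  item 5: 6
  item 16: 1
  item 19: 6
  item 20: 0
Sum = 5 + 6 + 1 + 6 + 0 = 18

18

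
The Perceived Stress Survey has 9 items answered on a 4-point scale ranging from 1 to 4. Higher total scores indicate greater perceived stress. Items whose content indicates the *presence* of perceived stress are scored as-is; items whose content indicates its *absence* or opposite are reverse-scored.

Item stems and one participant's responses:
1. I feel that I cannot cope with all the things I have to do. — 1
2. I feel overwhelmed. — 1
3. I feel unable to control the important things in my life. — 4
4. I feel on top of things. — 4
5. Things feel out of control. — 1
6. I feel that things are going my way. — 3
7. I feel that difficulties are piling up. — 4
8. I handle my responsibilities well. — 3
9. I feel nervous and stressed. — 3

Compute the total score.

19

Items 4, 6, 8 describe the absence/opposite of perceived stress → reverse-score.
reversed = (1+4) − raw = 5 − raw.
  item 1: 1
  item 2: 1
  item 3: 4
  item 4: 5 − 4 = 1
  item 5: 1
  item 6: 5 − 3 = 2
  item 7: 4
  item 8: 5 − 3 = 2
  item 9: 3
Total = 1 + 1 + 4 + 1 + 1 + 2 + 4 + 2 + 3 = 19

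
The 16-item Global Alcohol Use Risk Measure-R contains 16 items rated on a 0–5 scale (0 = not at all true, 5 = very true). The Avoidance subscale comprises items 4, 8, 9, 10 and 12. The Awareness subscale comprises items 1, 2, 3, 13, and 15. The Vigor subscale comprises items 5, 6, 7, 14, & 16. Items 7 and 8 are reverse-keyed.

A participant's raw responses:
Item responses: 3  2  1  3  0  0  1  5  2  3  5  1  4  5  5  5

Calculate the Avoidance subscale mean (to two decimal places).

1.80

Avoidance items: 4, 8, 9, 10, 12.
Of these, item 8 is reverse-keyed; on a 0–5 scale, reversed = 5 − raw.
  item 4: 3
  item 8: 5 − 5 = 0
  item 9: 2
  item 10: 3
  item 12: 1
Sum = 3 + 0 + 2 + 3 + 1 = 9
Mean = 9 / 5 = 1.80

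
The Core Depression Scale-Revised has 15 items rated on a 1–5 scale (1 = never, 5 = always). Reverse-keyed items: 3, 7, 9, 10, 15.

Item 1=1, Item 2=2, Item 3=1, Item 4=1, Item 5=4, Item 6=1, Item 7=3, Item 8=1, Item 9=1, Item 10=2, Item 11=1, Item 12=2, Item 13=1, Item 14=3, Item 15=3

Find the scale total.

37

Reversing items 3, 7, 9, 10, and 15 with 6 − raw:
Total = 1 + 2 + (6−1) + 1 + 4 + 1 + (6−3) + 1 + (6−1) + (6−2) + 1 + 2 + 1 + 3 + (6−3)
      = 1 + 2 + 5 + 1 + 4 + 1 + 3 + 1 + 5 + 4 + 1 + 2 + 1 + 3 + 3 = 37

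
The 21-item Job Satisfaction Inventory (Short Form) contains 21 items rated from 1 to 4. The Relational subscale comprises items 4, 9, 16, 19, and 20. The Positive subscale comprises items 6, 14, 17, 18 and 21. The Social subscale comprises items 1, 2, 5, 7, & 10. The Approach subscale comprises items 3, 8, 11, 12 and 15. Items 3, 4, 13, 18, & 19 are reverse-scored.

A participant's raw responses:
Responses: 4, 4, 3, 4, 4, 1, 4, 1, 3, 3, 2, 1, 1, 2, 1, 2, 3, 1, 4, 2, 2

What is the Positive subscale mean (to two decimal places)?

Positive items: 6, 14, 17, 18, 21.
Of these, item 18 is reverse-scored; reverse-coded value = 5 − response.
  item 6: 1
  item 14: 2
  item 17: 3
  item 18: 5 − 1 = 4
  item 21: 2
Sum = 1 + 2 + 3 + 4 + 2 = 12
Mean = 12 / 5 = 2.40

2.40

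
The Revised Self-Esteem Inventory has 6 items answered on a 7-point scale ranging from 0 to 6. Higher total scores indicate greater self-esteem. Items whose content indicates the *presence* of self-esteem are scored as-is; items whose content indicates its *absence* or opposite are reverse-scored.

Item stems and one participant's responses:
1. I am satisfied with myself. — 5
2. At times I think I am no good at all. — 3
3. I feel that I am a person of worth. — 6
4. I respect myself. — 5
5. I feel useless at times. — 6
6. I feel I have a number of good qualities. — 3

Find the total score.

22

Items 2, 5 describe the absence/opposite of self-esteem → reverse-score.
reversed = (0+6) − raw = 6 − raw.
  item 1: 5
  item 2: 6 − 3 = 3
  item 3: 6
  item 4: 5
  item 5: 6 − 6 = 0
  item 6: 3
Total = 5 + 3 + 6 + 5 + 0 + 3 = 22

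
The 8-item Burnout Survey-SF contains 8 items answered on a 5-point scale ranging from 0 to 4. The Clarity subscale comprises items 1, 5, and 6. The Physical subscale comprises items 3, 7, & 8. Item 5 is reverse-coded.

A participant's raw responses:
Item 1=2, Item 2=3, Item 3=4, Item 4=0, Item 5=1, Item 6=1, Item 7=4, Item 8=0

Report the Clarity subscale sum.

Clarity items: 1, 5, 6.
Of these, item 5 is reverse-coded; reversed = (0+4) − raw = 4 − raw.
  item 1: 2
  item 5: 4 − 1 = 3
  item 6: 1
Sum = 2 + 3 + 1 = 6

6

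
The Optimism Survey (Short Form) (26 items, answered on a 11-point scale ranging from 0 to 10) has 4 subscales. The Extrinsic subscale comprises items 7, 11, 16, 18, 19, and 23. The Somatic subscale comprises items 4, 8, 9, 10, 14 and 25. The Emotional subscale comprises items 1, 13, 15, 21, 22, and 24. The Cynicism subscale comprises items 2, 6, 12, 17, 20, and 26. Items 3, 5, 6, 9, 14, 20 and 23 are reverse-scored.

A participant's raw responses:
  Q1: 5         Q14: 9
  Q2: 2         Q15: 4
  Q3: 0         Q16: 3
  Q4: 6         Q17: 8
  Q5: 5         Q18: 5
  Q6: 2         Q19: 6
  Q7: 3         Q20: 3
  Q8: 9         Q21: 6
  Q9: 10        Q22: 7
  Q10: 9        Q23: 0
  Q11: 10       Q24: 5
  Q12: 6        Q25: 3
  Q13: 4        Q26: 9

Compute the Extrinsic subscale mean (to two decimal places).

6.17

Extrinsic items: 7, 11, 16, 18, 19, 23.
Of these, item 23 is reverse-scored; on a 0–10 scale, reversed = 10 − raw.
  item 7: 3
  item 11: 10
  item 16: 3
  item 18: 5
  item 19: 6
  item 23: 10 − 0 = 10
Sum = 3 + 10 + 3 + 5 + 6 + 10 = 37
Mean = 37 / 6 = 6.17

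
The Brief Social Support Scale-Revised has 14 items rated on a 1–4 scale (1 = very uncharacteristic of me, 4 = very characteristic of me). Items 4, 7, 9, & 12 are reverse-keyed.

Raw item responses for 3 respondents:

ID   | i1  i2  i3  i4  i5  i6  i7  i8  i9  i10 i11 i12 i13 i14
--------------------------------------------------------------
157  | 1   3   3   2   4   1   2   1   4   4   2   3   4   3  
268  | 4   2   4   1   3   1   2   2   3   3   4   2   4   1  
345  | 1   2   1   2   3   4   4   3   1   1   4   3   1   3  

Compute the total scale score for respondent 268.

40

Respondent 268 raw: 4, 2, 4, 1, 3, 1, 2, 2, 3, 3, 4, 2, 4, 1.
Reverse-coded (reverse-coded value = 5 − response):
  item 1: 4
  item 2: 2
  item 3: 4
  item 4: 5 − 1 = 4
  item 5: 3
  item 6: 1
  item 7: 5 − 2 = 3
  item 8: 2
  item 9: 5 − 3 = 2
  item 10: 3
  item 11: 4
  item 12: 5 − 2 = 3
  item 13: 4
  item 14: 1
Sum = 4 + 2 + 4 + 4 + 3 + 1 + 3 + 2 + 2 + 3 + 4 + 3 + 4 + 1 = 40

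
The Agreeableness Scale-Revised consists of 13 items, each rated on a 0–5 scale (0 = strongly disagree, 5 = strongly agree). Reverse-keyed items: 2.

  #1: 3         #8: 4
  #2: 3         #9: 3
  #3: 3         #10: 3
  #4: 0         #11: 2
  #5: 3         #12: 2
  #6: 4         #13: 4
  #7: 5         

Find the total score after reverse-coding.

Reverse-coded items (on a 0–5 scale, reversed = 5 − raw):
  item 2: 5 − 3 = 2
After reverse-coding: 3, 2, 3, 0, 3, 4, 5, 4, 3, 3, 2, 2, 4
Total = 3 + 2 + 3 + 0 + 3 + 4 + 5 + 4 + 3 + 3 + 2 + 2 + 4 = 38

38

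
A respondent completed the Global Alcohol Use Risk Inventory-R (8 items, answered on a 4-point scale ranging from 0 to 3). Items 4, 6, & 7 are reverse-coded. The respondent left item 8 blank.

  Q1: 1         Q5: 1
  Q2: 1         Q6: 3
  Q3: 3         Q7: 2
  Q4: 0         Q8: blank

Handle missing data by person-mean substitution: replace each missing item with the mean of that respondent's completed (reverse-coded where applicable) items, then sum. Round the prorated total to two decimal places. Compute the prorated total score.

11.43

Reverse-coded (on a 0–3 scale, reversed = 3 − raw):
  item 4: 3 − 0 = 3
  item 6: 3 − 3 = 0
  item 7: 3 − 2 = 1
Completed scored items (7 of 8): 1, 1, 3, 3, 1, 0, 1; sum = 10.
Person mean = 10 / 7 ≈ 1.4286
Prorated total = (10 / 7) × 8 = 11.43 (to 2 dp)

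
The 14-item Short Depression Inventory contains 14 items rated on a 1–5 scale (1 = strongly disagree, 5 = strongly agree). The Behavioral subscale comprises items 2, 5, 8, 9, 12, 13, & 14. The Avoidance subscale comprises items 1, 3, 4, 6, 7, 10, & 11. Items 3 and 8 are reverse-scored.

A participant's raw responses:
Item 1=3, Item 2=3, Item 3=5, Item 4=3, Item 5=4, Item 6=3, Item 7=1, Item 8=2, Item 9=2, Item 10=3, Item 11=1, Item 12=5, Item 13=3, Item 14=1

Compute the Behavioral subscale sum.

Behavioral items: 2, 5, 8, 9, 12, 13, 14.
Of these, item 8 is reverse-scored; on a 1–5 scale, reversed = 6 − raw.
  item 2: 3
  item 5: 4
  item 8: 6 − 2 = 4
  item 9: 2
  item 12: 5
  item 13: 3
  item 14: 1
Sum = 3 + 4 + 4 + 2 + 5 + 3 + 1 = 22

22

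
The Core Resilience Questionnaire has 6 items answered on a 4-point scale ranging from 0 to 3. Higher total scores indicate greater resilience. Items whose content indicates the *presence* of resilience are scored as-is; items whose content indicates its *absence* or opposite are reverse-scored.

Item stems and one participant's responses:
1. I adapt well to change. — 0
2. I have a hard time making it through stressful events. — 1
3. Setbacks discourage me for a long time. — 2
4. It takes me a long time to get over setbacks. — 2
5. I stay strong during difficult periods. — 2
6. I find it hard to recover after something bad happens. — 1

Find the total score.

8

Items 2, 3, 4, 6 describe the absence/opposite of resilience → reverse-score.
on a 0–3 scale, reversed = 3 − raw.
  item 1: 0
  item 2: 3 − 1 = 2
  item 3: 3 − 2 = 1
  item 4: 3 − 2 = 1
  item 5: 2
  item 6: 3 − 1 = 2
Total = 0 + 2 + 1 + 1 + 2 + 2 = 8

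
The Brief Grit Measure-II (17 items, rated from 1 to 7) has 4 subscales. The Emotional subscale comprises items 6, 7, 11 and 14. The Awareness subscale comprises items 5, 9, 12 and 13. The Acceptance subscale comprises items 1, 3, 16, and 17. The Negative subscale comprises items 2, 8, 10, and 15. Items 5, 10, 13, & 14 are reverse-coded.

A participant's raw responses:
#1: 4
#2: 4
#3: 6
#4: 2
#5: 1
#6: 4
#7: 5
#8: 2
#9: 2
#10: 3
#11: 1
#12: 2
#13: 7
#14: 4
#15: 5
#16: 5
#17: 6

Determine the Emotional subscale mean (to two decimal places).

3.50

Emotional items: 6, 7, 11, 14.
Of these, item 14 is reverse-coded; reverse-coded value = 8 − response.
  item 6: 4
  item 7: 5
  item 11: 1
  item 14: 8 − 4 = 4
Sum = 4 + 5 + 1 + 4 = 14
Mean = 14 / 4 = 3.50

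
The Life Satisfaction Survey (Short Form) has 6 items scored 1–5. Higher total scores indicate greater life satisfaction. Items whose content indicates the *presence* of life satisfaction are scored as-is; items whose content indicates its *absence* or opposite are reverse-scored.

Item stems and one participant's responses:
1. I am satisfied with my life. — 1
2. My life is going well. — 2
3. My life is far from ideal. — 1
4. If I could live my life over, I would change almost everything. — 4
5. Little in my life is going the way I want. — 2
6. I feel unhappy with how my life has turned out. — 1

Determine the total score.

Items 3, 4, 5, 6 describe the absence/opposite of life satisfaction → reverse-score.
on a 1–5 scale, reversed = 6 − raw.
  item 1: 1
  item 2: 2
  item 3: 6 − 1 = 5
  item 4: 6 − 4 = 2
  item 5: 6 − 2 = 4
  item 6: 6 − 1 = 5
Total = 1 + 2 + 5 + 2 + 4 + 5 = 19

19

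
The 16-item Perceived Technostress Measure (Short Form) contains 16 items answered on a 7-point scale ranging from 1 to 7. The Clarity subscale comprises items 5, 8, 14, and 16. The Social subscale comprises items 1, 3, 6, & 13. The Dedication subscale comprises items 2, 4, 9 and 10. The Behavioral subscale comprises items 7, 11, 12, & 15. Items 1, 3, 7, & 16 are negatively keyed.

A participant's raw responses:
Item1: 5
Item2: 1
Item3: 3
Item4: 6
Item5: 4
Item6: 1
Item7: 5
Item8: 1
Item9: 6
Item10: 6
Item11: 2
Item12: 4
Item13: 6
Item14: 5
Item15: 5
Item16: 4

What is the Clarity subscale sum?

Clarity items: 5, 8, 14, 16.
Of these, item 16 is negatively keyed; reversed = (1+7) − raw = 8 − raw.
  item 5: 4
  item 8: 1
  item 14: 5
  item 16: 8 − 4 = 4
Sum = 4 + 1 + 5 + 4 = 14

14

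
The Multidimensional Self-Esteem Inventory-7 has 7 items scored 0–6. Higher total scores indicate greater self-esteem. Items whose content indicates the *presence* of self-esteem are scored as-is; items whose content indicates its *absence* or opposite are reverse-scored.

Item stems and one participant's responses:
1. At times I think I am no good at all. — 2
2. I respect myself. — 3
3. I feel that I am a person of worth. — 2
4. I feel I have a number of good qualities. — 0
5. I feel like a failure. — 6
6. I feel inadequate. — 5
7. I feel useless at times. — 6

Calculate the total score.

Items 1, 5, 6, 7 describe the absence/opposite of self-esteem → reverse-score.
reverse-coded value = 6 − response.
  item 1: 6 − 2 = 4
  item 2: 3
  item 3: 2
  item 4: 0
  item 5: 6 − 6 = 0
  item 6: 6 − 5 = 1
  item 7: 6 − 6 = 0
Total = 4 + 3 + 2 + 0 + 0 + 1 + 0 = 10

10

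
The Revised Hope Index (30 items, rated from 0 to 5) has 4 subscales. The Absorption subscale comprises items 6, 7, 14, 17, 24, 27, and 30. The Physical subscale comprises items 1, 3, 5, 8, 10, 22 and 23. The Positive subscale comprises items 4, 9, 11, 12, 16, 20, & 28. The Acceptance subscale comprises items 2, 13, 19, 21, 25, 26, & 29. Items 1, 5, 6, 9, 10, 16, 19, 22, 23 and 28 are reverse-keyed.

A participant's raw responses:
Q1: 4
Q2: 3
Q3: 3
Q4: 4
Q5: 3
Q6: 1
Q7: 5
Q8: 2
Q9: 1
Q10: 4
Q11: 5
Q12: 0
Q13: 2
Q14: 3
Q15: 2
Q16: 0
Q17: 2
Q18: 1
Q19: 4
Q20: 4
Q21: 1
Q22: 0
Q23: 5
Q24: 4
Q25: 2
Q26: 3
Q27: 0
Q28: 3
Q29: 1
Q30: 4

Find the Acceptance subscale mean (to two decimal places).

1.86

Acceptance items: 2, 13, 19, 21, 25, 26, 29.
Of these, item 19 is reverse-keyed; reversed = (0+5) − raw = 5 − raw.
  item 2: 3
  item 13: 2
  item 19: 5 − 4 = 1
  item 21: 1
  item 25: 2
  item 26: 3
  item 29: 1
Sum = 3 + 2 + 1 + 1 + 2 + 3 + 1 = 13
Mean = 13 / 7 = 1.86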